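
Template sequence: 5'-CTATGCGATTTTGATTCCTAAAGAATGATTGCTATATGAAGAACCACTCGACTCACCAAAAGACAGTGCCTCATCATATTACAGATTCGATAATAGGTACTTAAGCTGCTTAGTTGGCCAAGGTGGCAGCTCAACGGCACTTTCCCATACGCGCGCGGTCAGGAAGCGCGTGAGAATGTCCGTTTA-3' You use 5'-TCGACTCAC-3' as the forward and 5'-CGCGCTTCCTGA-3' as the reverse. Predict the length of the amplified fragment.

123 bp

The forward primer matches the template at positions 48–56.
The reverse primer's reverse complement is TCAGGAAGCGCG, which matches the template at positions 159–170.
The product runs from position 48 to position 170, so its length is 170 − 48 + 1 = 123 bp.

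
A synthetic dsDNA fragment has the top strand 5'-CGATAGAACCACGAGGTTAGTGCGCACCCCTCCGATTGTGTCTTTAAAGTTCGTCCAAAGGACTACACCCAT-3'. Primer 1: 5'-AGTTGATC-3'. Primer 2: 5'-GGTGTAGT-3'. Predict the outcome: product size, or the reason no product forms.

Primer 1 (AGTTGATC) does not match the top strand, and its reverse complement GATCAACT does not match either.
With no annealing site for primer 1, no amplification occurs.

No product — primer 1 has no binding site in the template.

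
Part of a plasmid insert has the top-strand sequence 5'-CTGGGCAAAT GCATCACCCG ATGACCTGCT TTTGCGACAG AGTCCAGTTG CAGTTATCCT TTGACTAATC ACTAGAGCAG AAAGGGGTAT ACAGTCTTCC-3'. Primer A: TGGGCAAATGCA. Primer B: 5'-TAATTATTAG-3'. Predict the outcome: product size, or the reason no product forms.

Primer B (TAATTATTAG) does not match the top strand, and its reverse complement CTAATAATTA does not match either.
With no annealing site for primer B, no amplification occurs.

No product — primer B has no binding site in the template.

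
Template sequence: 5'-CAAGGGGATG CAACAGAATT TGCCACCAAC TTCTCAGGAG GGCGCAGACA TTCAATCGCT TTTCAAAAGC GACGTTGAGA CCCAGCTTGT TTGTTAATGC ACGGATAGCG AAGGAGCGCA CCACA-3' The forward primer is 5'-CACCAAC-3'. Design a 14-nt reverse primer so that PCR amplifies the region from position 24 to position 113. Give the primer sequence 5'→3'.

The product's 3' end on the top strand is position 113.
The reverse primer anneals to the top strand over positions 100–113, i.e. to CACGGATAGCGAAG.
Its sequence written 5'→3' is the reverse complement: CTTCGCTATCCGTG.

5'-CTTCGCTATCCGTG-3'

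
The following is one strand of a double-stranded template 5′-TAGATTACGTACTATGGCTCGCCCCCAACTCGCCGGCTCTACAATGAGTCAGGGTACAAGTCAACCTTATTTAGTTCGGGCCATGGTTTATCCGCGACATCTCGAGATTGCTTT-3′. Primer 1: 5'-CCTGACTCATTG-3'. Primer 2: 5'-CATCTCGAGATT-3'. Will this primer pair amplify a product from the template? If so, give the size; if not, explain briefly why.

Primer 1 (CCTGACTCATTG) has reverse complement CAATGAGTCAGG, which matches the top strand at positions 42–53; primer 1 anneals to the top strand there with its 3' end pointing upstream toward position 42.
Primer 2 (CATCTCGAGATT) matches the top strand directly at positions 98–109; it anneals to the bottom strand with its 3' end pointing downstream toward position 109.
The 3' ends diverge (primer 1 extends toward position 1, primer 2 toward position 114), so the primers never converge on a shared product.

No product — the primers' 3' ends point away from each other.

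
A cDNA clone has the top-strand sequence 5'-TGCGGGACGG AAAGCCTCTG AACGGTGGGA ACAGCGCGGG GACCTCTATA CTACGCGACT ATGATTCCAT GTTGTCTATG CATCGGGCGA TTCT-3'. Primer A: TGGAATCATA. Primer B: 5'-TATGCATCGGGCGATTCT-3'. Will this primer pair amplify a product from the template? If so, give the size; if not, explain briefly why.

No product — the primers' 3' ends point away from each other.

Primer A (TGGAATCATA) has reverse complement TATGATTCCA, which matches the top strand at positions 60–69; primer A anneals to the top strand there with its 3' end pointing upstream toward position 60.
Primer B (TATGCATCGGGCGATTCT) matches the top strand directly at positions 77–94; it anneals to the bottom strand with its 3' end pointing downstream toward position 94.
The 3' ends diverge (primer A extends toward position 1, primer B toward position 94), so the primers never converge on a shared product.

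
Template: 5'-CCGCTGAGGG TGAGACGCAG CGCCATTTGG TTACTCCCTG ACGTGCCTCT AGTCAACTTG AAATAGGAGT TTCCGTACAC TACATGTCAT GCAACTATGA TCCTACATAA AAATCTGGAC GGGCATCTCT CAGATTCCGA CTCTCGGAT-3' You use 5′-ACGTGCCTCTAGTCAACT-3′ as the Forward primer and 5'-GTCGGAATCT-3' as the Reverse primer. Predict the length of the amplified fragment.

101 bp

Scanning the template, ACGTGCCTCTAGTCAACT occurs at positions 41–58; this primer anneals to the bottom strand there with its 3' end pointing downstream.
Reverse complement of the reverse primer: AGATTCCGAC. This occurs on the top strand at positions 132–141.
The product runs from position 41 to position 141, so its length is 141 − 41 + 1 = 101 bp.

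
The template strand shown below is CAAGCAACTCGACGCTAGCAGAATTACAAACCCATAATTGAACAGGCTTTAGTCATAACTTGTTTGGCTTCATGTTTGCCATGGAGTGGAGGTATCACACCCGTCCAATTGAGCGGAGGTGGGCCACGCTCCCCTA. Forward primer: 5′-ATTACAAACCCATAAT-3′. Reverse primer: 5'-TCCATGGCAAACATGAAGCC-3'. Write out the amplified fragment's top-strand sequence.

5'-ATTACAAACCCATAATTGAACAGGCTTTAGTCATAACTTGTTTGGCTTCATGTTTGCCATGGA-3'

Scanning the template, ATTACAAACCCATAAT occurs at positions 23–38; this primer anneals to the bottom strand there with its 3' end pointing downstream.
Reverse complement of the reverse primer: GGCTTCATGTTTGCCATGGA. This occurs on the top strand at positions 66–85.
The product is the template from position 23 through 85 (63 bp).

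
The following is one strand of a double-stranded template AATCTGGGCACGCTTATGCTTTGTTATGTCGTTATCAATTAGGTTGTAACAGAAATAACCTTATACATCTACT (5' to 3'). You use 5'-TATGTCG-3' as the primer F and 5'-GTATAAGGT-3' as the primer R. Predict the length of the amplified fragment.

42 bp

The forward primer matches the template at positions 25–31.
Reverse complement of the reverse primer: ACCTTATAC. This occurs on the top strand at positions 58–66.
The product runs from position 25 to position 66, so its length is 66 − 25 + 1 = 42 bp.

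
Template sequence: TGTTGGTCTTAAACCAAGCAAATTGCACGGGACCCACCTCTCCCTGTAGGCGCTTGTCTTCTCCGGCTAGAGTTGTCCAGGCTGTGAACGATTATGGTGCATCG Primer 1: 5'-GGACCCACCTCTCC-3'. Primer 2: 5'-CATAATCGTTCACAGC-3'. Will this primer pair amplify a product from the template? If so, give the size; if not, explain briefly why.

Primer 1 (GGACCCACCTCTCC) matches the top strand at positions 30–43; it acts as a forward primer.
Primer 2's reverse complement is GCTGTGAACGATTATG, matching the top strand at positions 81–96; it acts as a reverse primer.
The 3' ends face each other across positions 30–96, giving a 67 bp product.

Yes — a 67 bp product.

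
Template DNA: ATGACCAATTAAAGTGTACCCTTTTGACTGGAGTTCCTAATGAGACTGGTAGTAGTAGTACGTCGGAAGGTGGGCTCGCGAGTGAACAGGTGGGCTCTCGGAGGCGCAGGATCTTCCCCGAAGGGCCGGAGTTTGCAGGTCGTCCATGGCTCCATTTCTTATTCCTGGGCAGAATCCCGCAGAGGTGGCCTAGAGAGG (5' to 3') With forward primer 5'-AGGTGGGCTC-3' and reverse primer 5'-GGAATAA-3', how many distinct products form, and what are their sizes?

Two products: 98 bp, 78 bp

The forward primer AGGTGGGCTC matches the top strand at positions 68–77, 88–97.
The reverse primer's reverse complement is TTATTCC, matching at positions 159–165.
Each forward site pairs with the reverse site to give a product ending at position 165: sizes 98, 78 bp.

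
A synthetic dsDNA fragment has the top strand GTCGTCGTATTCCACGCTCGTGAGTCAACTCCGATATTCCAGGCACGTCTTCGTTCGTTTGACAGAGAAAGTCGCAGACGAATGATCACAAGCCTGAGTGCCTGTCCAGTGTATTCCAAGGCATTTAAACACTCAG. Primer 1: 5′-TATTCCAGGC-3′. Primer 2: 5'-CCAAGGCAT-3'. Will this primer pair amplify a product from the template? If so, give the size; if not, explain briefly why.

Primer 1 (TATTCCAGGC) matches the top strand at positions 35–44 (3' end points downstream).
Primer 2 (CCAAGGCAT) also matches the top strand directly, at positions 116–124 — its reverse complement ATGCCTTGG is not present.
Both primers anneal to the bottom strand with 3' ends pointing the same way, so neither can prime synthesis back toward the other.

No product — both primers anneal to the same strand and extend in the same direction.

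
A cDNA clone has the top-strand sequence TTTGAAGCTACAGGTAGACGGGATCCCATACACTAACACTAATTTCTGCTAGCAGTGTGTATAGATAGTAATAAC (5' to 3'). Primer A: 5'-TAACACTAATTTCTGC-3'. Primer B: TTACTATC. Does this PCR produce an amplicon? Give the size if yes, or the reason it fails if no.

Yes — a 38 bp product.

Primer A (TAACACTAATTTCTGC) matches the top strand at positions 34–49; it acts as a forward primer.
Primer B's reverse complement is GATAGTAA, matching the top strand at positions 64–71; it acts as a reverse primer.
The 3' ends face each other across positions 34–71, giving a 38 bp product.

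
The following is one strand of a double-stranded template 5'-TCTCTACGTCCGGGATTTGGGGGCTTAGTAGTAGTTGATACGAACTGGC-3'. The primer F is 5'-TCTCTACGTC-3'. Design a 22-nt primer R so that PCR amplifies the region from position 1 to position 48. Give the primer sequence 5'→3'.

The product's 3' end on the top strand is position 48.
The reverse primer anneals to the top strand over positions 27–48, i.e. to AGTAGTAGTTGATACGAACTGG.
Its sequence written 5'→3' is the reverse complement: CCAGTTCGTATCAACTACTACT.

5'-CCAGTTCGTATCAACTACTACT-3'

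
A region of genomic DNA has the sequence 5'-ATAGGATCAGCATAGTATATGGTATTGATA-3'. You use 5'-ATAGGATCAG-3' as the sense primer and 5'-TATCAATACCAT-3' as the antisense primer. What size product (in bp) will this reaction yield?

Scanning the template, ATAGGATCAG occurs at positions 1–10; this primer anneals to the bottom strand there with its 3' end pointing downstream.
The reverse primer's reverse complement is ATGGTATTGATA, which matches the template at positions 19–30.
Amplicon spans positions 1–30: 30 bp.

30 bp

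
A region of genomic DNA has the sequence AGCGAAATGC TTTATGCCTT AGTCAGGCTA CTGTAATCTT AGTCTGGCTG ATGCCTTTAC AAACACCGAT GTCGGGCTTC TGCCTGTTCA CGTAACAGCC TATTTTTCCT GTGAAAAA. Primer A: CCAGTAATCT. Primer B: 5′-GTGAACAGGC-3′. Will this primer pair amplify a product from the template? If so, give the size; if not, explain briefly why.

No product — primer A has no binding site in the template.

Primer A (CCAGTAATCT) does not match the top strand, and its reverse complement AGATTACTGG does not match either.
With no annealing site for primer A, no amplification occurs.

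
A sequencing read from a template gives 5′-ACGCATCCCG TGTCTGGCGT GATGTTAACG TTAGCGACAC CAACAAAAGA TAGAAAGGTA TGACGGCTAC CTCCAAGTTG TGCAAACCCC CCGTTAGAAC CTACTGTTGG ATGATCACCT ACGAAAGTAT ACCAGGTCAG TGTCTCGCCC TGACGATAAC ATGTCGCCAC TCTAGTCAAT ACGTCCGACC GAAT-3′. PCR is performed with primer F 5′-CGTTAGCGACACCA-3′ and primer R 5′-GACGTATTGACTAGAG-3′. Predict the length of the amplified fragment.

157 bp

The forward primer matches the template at positions 29–42.
Reverse complement of the reverse primer: CTCTAGTCAATACGTC. This occurs on the top strand at positions 170–185.
The product runs from position 29 to position 185, so its length is 185 − 29 + 1 = 157 bp.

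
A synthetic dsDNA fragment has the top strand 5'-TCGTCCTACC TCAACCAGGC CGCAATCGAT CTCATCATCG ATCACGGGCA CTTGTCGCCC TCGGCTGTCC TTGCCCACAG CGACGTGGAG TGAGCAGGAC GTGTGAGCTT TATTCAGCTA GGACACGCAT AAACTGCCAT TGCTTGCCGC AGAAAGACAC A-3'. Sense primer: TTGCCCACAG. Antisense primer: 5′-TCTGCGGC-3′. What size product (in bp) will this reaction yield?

83 bp

The forward primer matches the template at positions 71–80.
The reverse primer's reverse complement is GCCGCAGA, which matches the template at positions 146–153.
Amplicon spans positions 71–153: 83 bp.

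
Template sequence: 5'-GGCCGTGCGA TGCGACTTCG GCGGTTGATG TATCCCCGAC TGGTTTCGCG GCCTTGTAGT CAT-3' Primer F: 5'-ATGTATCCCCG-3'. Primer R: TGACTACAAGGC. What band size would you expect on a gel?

35 bp

Scanning the template, ATGTATCCCCG occurs at positions 28–38; this primer anneals to the bottom strand there with its 3' end pointing downstream.
Taking the reverse complement of TGACTACAAGGC gives GCCTTGTAGTCA, found at positions 51–62 on the template; the primer anneals here to the top strand with its 3' end pointing upstream.
Product length = (reverse-primer end) − (forward-primer start) + 1 = 62 − 28 + 1 = 35 bp.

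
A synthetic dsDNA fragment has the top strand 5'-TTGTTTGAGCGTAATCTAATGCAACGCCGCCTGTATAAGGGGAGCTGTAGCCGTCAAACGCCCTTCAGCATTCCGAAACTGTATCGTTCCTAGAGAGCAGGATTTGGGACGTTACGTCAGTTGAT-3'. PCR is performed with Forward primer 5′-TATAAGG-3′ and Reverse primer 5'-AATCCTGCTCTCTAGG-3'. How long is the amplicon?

71 bp

The forward primer matches the template at positions 34–40.
Reverse complement of the reverse primer: CCTAGAGAGCAGGATT. This occurs on the top strand at positions 89–104.
Product length = (reverse-primer end) − (forward-primer start) + 1 = 104 − 34 + 1 = 71 bp.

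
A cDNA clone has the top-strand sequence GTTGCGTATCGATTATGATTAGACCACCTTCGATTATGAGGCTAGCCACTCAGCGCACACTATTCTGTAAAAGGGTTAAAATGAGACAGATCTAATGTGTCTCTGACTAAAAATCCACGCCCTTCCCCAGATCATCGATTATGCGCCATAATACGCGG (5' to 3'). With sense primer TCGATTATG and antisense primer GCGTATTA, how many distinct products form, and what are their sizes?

The forward primer TCGATTATG matches the top strand at positions 9–17, 30–38, 135–143.
The reverse primer's reverse complement is TAATACGC, matching at positions 149–156.
Each forward site pairs with the reverse site to give a product ending at position 156: sizes 148, 127, 22 bp.

Three products: 148 bp, 127 bp, 22 bp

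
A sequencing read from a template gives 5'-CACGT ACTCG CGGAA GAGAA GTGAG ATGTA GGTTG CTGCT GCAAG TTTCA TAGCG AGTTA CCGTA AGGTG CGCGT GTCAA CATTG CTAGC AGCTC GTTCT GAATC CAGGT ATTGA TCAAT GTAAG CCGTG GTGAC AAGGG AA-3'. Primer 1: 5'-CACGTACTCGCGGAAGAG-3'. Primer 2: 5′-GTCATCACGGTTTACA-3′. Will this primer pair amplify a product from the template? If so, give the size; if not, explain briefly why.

No product — primer 2 has no binding site in the template.

Primer 2 (GTCATCACGGTTTACA) does not match the top strand, and its reverse complement TGTAAACCGTGATGAC does not match either.
With no annealing site for primer 2, no amplification occurs.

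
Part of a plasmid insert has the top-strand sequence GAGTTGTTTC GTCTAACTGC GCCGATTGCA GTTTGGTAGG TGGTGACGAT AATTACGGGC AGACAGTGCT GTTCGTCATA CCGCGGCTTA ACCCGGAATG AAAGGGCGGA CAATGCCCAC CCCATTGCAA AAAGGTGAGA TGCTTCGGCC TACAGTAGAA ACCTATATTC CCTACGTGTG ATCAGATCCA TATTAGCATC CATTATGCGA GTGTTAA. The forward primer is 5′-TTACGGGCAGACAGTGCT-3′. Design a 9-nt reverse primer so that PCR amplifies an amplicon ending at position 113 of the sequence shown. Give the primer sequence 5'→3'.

5'-TTGTCCGCC-3'

The forward primer binds at positions 53–70; the product's 3' end on the top strand is position 113.
The reverse primer anneals to the top strand over positions 105–113, i.e. to GGCGGACAA.
Its sequence written 5'→3' is the reverse complement: TTGTCCGCC.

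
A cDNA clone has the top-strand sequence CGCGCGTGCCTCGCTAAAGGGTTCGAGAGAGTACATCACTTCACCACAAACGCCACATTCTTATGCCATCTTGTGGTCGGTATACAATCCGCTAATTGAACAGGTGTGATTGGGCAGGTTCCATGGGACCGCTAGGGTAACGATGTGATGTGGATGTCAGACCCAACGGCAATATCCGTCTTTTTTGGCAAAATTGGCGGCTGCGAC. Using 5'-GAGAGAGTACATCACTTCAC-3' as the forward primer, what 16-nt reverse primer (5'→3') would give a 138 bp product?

5'-GTCTGACATCCACATC-3'

The forward primer binds at positions 25–44, so a 138 bp product ends at position 25 + 138 − 1 = 162.
The reverse primer anneals to the top strand over positions 147–162, i.e. to GATGTGGATGTCAGAC.
Its sequence written 5'→3' is the reverse complement: GTCTGACATCCACATC.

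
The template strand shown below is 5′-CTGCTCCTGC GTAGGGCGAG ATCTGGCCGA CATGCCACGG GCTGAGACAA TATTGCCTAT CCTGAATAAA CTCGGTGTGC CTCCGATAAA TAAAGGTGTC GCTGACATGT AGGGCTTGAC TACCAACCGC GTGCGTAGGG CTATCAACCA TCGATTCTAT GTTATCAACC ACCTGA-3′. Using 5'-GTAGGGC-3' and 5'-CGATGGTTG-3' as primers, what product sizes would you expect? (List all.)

143 bp, 45 bp, 19 bp

The forward primer GTAGGGC matches the top strand at positions 11–17, 109–115, 135–141.
The reverse primer's reverse complement is CAACCATCG, matching at positions 145–153.
Each forward site pairs with the reverse site to give a product ending at position 153: sizes 143, 45, 19 bp.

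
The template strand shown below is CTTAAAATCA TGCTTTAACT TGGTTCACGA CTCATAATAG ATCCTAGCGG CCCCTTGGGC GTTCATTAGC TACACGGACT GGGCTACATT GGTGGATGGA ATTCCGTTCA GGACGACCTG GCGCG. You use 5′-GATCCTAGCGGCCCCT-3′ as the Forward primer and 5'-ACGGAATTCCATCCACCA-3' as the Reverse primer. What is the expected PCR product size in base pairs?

68 bp

Forward primer GATCCTAGCGGCCCCT is found on the top strand at positions 40–55.
Taking the reverse complement of ACGGAATTCCATCCACCA gives TGGTGGATGGAATTCCGT, found at positions 90–107 on the template; the primer anneals here to the top strand with its 3' end pointing upstream.
Product length = (reverse-primer end) − (forward-primer start) + 1 = 107 − 40 + 1 = 68 bp.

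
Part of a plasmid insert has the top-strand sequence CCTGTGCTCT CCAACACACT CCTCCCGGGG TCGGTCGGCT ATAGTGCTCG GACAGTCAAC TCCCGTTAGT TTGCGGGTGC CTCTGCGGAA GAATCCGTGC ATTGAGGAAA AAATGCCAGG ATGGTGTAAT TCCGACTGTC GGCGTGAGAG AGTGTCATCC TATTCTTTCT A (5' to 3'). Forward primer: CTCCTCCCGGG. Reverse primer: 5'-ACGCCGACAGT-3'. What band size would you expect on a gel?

Forward primer CTCCTCCCGGG is found on the top strand at positions 19–29.
Reverse complement of the reverse primer: ACTGTCGGCGT. This occurs on the top strand at positions 135–145.
The product runs from position 19 to position 145, so its length is 145 − 19 + 1 = 127 bp.

127 bp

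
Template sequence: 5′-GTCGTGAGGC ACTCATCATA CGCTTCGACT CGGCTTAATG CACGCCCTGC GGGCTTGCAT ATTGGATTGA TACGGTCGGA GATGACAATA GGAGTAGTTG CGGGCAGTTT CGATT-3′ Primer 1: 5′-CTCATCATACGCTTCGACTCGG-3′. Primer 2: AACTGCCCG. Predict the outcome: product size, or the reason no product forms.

Yes — a 98 bp product.

Primer 1 (CTCATCATACGCTTCGACTCGG) matches the top strand at positions 12–33; it acts as a forward primer.
Primer 2's reverse complement is CGGGCAGTT, matching the top strand at positions 101–109; it acts as a reverse primer.
The 3' ends face each other across positions 12–109, giving a 98 bp product.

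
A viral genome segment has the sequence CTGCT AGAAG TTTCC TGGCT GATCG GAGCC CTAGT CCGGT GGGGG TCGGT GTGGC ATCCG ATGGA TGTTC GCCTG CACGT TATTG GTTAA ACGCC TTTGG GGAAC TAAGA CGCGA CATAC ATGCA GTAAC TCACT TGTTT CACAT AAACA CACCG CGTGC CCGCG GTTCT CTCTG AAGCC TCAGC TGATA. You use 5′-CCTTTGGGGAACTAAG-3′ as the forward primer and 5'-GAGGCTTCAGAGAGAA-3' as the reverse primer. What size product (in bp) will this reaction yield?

Scanning the template, CCTTTGGGGAACTAAG occurs at positions 94–109; this primer anneals to the bottom strand there with its 3' end pointing downstream.
The reverse primer's reverse complement is TTCTCTCTGAAGCCTC, which matches the template at positions 167–182.
Amplicon spans positions 94–182: 89 bp.

89 bp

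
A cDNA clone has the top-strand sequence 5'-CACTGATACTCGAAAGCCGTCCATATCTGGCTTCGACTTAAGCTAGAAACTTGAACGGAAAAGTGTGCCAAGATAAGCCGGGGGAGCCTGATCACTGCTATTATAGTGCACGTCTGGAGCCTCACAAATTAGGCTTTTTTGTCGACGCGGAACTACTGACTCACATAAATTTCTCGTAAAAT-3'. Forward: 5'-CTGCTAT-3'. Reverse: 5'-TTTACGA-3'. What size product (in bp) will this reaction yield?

86 bp

The forward primer matches the template at positions 95–101.
The reverse primer's reverse complement is TCGTAAA, which matches the template at positions 174–180.
The product runs from position 95 to position 180, so its length is 180 − 95 + 1 = 86 bp.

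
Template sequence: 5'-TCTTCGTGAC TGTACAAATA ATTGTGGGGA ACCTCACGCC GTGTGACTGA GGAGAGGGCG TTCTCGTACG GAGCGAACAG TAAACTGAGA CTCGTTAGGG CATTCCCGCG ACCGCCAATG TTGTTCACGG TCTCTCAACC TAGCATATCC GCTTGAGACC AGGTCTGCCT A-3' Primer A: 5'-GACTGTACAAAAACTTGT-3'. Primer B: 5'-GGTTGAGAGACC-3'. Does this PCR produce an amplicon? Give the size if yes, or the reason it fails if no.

Primer A (GACTGTACAAAAACTTGT) does not match the top strand, and its reverse complement ACAAGTTTTTGTACAGTC does not match either.
With no annealing site for primer A, no amplification occurs.

No product — primer A has no binding site in the template.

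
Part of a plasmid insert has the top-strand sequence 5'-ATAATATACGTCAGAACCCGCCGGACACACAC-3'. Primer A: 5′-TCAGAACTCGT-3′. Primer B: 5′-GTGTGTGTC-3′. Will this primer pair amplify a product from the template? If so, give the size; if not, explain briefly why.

Primer A (TCAGAACTCGT) does not match the top strand, and its reverse complement ACGAGTTCTGA does not match either.
With no annealing site for primer A, no amplification occurs.

No product — primer A has no binding site in the template.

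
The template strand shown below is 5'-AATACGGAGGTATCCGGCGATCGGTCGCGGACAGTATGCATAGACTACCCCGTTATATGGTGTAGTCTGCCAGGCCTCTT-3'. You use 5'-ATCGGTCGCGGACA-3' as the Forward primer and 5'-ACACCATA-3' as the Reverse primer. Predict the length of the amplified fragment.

44 bp

Forward primer ATCGGTCGCGGACA is found on the top strand at positions 20–33.
Taking the reverse complement of ACACCATA gives TATGGTGT, found at positions 56–63 on the template; the primer anneals here to the top strand with its 3' end pointing upstream.
The product runs from position 20 to position 63, so its length is 63 − 20 + 1 = 44 bp.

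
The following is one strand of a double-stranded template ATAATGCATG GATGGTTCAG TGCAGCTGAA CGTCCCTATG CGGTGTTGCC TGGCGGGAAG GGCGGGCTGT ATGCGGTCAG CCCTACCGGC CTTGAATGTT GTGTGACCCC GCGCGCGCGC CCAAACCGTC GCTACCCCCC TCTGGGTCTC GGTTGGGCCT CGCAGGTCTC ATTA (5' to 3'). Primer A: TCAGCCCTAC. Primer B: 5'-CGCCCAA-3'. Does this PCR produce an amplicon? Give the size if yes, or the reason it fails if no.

Primer A (TCAGCCCTAC) matches the top strand at positions 77–86 (3' end points downstream).
Primer B (CGCCCAA) also matches the top strand directly, at positions 118–124 — its reverse complement TTGGGCG is not present.
Both primers anneal to the bottom strand with 3' ends pointing the same way, so neither can prime synthesis back toward the other.

No product — both primers anneal to the same strand and extend in the same direction.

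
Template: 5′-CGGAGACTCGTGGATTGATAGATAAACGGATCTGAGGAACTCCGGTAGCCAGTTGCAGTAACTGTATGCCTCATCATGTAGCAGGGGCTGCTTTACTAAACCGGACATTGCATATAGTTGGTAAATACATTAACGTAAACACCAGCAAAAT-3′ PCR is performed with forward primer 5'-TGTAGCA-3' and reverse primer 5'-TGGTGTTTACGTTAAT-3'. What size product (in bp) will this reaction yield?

68 bp

Forward primer TGTAGCA is found on the top strand at positions 77–83.
Reverse complement of the reverse primer: ATTAACGTAAACACCA. This occurs on the top strand at positions 129–144.
Product length = (reverse-primer end) − (forward-primer start) + 1 = 144 − 77 + 1 = 68 bp.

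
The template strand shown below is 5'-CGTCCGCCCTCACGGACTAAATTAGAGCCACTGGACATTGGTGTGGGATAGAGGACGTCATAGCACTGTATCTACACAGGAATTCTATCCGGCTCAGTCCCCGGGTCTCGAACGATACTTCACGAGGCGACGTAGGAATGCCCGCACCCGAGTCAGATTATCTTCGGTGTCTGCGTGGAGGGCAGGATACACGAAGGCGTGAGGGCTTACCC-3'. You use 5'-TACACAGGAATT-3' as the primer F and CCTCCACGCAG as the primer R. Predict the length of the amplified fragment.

Forward primer TACACAGGAATT is found on the top strand at positions 73–84.
Reverse complement of the reverse primer: CTGCGTGGAGG. This occurs on the top strand at positions 171–181.
The product runs from position 73 to position 181, so its length is 181 − 73 + 1 = 109 bp.

109 bp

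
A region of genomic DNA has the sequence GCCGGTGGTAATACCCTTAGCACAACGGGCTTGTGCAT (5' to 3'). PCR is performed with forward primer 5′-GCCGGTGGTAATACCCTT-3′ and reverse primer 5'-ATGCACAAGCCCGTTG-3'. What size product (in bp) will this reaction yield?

38 bp

Forward primer GCCGGTGGTAATACCCTT is found on the top strand at positions 1–18.
Taking the reverse complement of ATGCACAAGCCCGTTG gives CAACGGGCTTGTGCAT, found at positions 23–38 on the template; the primer anneals here to the top strand with its 3' end pointing upstream.
Amplicon spans positions 1–38: 38 bp.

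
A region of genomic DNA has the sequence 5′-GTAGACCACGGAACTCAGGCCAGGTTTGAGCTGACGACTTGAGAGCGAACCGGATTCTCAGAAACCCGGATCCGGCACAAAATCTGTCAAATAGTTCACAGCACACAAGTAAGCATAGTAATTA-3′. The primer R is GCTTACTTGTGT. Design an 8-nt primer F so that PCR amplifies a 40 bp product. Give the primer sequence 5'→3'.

5'-GCACAAAA-3'

The reverse primer's reverse complement ACACAAGTAAGC matches the template at positions 103–114, so the product ends at position 114.
A 40 bp product then starts at position 114 − 40 + 1 = 75.
The forward primer is identical to the top strand there: GCACAAAA.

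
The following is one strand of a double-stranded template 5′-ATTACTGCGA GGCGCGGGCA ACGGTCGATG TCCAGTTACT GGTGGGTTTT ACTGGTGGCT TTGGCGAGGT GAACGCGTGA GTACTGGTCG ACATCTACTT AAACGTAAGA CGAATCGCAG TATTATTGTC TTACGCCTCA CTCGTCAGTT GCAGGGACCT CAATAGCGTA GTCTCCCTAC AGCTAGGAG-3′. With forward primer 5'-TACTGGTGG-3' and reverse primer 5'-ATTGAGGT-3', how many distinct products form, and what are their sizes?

Two products: 128 bp, 115 bp

The forward primer TACTGGTGG matches the top strand at positions 37–45, 50–58.
The reverse primer's reverse complement is ACCTCAAT, matching at positions 157–164.
Each forward site pairs with the reverse site to give a product ending at position 164: sizes 128, 115 bp.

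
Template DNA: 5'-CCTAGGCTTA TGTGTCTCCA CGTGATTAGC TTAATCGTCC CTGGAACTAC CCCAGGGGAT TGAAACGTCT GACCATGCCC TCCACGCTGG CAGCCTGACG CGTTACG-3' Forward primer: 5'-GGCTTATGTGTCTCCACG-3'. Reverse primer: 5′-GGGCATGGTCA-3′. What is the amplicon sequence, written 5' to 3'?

The forward primer matches the template at positions 5–22.
Reverse complement of the reverse primer: TGACCATGCCC. This occurs on the top strand at positions 70–80.
The product is the template from position 5 through 80 (76 bp).

5'-GGCTTATGTGTCTCCACGTGATTAGCTTAATCGTCCCTGGAACTACCCCAGGGGATTGAAACGTCTGACCATGCCC-3'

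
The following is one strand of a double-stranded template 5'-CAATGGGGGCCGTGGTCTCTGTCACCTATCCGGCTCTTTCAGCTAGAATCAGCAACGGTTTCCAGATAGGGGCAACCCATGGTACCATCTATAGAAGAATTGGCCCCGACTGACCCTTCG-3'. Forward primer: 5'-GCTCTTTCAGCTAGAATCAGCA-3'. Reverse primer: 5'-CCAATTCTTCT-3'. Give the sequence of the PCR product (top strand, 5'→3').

5'-GCTCTTTCAGCTAGAATCAGCAACGGTTTCCAGATAGGGGCAACCCATGGTACCATCTATAGAAGAATTGG-3'

Forward primer GCTCTTTCAGCTAGAATCAGCA is found on the top strand at positions 33–54.
Reverse complement of the reverse primer: AGAAGAATTGG. This occurs on the top strand at positions 93–103.
The product is the template from position 33 through 103 (71 bp).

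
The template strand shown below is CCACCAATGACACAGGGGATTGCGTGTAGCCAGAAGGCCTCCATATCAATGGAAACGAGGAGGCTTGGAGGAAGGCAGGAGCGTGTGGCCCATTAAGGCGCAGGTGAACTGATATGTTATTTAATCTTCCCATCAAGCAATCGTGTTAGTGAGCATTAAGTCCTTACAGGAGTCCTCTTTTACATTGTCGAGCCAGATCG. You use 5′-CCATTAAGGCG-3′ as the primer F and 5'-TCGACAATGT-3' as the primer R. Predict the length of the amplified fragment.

Scanning the template, CCATTAAGGCG occurs at positions 90–100; this primer anneals to the bottom strand there with its 3' end pointing downstream.
The reverse primer's reverse complement is ACATTGTCGA, which matches the template at positions 182–191.
The product runs from position 90 to position 191, so its length is 191 − 90 + 1 = 102 bp.

102 bp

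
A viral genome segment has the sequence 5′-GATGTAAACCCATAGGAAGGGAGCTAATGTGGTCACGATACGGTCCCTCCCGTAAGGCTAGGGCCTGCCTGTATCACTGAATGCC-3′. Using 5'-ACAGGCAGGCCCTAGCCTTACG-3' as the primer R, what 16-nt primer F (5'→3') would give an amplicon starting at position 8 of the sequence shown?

5'-ACCCATAGGAAGGGAG-3'

The reverse primer's reverse complement CGTAAGGCTAGGGCCTGCCTGT matches the template at positions 51–72; the product starts at position 8.
The forward primer is identical to the top strand over positions 8–23: ACCCATAGGAAGGGAG.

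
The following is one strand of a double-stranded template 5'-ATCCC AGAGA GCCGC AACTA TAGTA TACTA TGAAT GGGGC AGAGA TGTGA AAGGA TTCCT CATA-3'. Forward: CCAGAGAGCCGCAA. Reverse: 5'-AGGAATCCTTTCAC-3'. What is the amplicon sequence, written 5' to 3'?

5'-CCAGAGAGCCGCAACTATAGTATACTATGAATGGGGCAGAGATGTGAAAGGATTCCT-3'

Scanning the template, CCAGAGAGCCGCAA occurs at positions 4–17; this primer anneals to the bottom strand there with its 3' end pointing downstream.
Reverse complement of the reverse primer: GTGAAAGGATTCCT. This occurs on the top strand at positions 47–60.
The product is the template from position 4 through 60 (57 bp).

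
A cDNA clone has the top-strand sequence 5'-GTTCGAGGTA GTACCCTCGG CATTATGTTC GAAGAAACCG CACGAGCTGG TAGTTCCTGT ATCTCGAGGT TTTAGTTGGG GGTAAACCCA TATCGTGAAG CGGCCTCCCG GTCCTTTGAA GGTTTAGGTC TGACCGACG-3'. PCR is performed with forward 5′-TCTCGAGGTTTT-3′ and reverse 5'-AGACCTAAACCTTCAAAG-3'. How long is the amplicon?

Forward primer TCTCGAGGTTTT is found on the top strand at positions 62–73.
Reverse complement of the reverse primer: CTTTGAAGGTTTAGGTCT. This occurs on the top strand at positions 114–131.
The product runs from position 62 to position 131, so its length is 131 − 62 + 1 = 70 bp.

70 bp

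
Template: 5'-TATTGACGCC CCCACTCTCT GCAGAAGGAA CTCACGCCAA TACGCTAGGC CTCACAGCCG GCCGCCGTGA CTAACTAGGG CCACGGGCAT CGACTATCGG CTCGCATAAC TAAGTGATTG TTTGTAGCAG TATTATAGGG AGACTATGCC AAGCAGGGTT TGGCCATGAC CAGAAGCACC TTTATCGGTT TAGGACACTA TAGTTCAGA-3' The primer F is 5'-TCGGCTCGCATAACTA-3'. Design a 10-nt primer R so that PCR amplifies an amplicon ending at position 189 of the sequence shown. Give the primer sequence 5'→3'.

5'-ACCGATAAAG-3'

The forward primer binds at positions 97–112; the product's 3' end on the top strand is position 189.
The reverse primer anneals to the top strand over positions 180–189, i.e. to CTTTATCGGT.
Its sequence written 5'→3' is the reverse complement: ACCGATAAAG.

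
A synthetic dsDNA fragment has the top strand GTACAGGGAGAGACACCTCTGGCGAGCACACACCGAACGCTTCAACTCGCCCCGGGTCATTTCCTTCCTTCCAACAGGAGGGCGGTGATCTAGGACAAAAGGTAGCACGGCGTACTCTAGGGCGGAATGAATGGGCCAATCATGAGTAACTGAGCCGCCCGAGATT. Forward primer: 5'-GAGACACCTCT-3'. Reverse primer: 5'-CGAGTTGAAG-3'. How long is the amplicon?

40 bp

The forward primer matches the template at positions 10–20.
The reverse primer's reverse complement is CTTCAACTCG, which matches the template at positions 40–49.
The product runs from position 10 to position 49, so its length is 49 − 10 + 1 = 40 bp.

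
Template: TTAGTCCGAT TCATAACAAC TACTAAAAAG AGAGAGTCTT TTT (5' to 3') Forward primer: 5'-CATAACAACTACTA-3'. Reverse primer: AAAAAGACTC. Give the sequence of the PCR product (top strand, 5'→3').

The forward primer matches the template at positions 12–25.
Reverse complement of the reverse primer: GAGTCTTTTT. This occurs on the top strand at positions 34–43.
The product is the template from position 12 through 43 (32 bp).

5'-CATAACAACTACTAAAAAGAGAGAGTCTTTTT-3'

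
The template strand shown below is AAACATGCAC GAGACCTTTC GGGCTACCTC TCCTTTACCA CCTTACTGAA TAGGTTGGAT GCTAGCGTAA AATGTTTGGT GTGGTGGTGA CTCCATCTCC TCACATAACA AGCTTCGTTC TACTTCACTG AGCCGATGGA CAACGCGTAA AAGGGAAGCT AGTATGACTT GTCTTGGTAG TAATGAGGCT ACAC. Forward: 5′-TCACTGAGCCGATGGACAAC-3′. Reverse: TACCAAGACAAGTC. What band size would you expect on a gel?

55 bp

Forward primer TCACTGAGCCGATGGACAAC is found on the top strand at positions 125–144.
Reverse complement of the reverse primer: GACTTGTCTTGGTA. This occurs on the top strand at positions 166–179.
Amplicon spans positions 125–179: 55 bp.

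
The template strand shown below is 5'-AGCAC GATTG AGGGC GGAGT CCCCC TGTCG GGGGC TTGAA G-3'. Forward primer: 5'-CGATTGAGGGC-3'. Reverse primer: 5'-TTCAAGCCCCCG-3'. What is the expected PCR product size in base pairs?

Forward primer CGATTGAGGGC is found on the top strand at positions 5–15.
The reverse primer's reverse complement is CGGGGGCTTGAA, which matches the template at positions 29–40.
Product length = (reverse-primer end) − (forward-primer start) + 1 = 40 − 5 + 1 = 36 bp.

36 bp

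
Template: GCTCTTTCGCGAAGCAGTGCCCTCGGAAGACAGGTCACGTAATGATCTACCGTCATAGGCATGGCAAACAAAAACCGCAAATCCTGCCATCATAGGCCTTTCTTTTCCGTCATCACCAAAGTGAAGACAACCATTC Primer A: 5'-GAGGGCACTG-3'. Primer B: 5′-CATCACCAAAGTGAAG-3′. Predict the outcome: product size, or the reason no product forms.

Primer A (GAGGGCACTG) has reverse complement CAGTGCCCTC, which matches the top strand at positions 15–24; primer A anneals to the top strand there with its 3' end pointing upstream toward position 15.
Primer B (CATCACCAAAGTGAAG) matches the top strand directly at positions 111–126; it anneals to the bottom strand with its 3' end pointing downstream toward position 126.
The 3' ends diverge (primer A extends toward position 1, primer B toward position 136), so the primers never converge on a shared product.

No product — the primers' 3' ends point away from each other.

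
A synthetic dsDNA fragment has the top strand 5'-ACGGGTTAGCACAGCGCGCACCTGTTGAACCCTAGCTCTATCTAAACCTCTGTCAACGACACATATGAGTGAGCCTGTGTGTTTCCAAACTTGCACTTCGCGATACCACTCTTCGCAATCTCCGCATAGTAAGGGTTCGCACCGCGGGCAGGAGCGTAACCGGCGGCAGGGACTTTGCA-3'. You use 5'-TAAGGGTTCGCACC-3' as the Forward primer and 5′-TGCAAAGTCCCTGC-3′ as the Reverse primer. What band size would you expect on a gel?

The forward primer matches the template at positions 130–143.
Taking the reverse complement of TGCAAAGTCCCTGC gives GCAGGGACTTTGCA, found at positions 166–179 on the template; the primer anneals here to the top strand with its 3' end pointing upstream.
Amplicon spans positions 130–179: 50 bp.

50 bp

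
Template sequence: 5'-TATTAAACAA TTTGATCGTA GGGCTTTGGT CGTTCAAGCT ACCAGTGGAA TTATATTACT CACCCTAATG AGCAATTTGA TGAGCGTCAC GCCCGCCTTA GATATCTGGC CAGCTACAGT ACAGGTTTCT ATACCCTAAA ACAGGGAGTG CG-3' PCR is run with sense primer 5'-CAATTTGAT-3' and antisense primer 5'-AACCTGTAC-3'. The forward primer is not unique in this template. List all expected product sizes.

120 bp, 55 bp

The forward primer CAATTTGAT matches the top strand at positions 8–16, 73–81.
The reverse primer's reverse complement is GTACAGGTT, matching at positions 119–127.
Each forward site pairs with the reverse site to give a product ending at position 127: sizes 120, 55 bp.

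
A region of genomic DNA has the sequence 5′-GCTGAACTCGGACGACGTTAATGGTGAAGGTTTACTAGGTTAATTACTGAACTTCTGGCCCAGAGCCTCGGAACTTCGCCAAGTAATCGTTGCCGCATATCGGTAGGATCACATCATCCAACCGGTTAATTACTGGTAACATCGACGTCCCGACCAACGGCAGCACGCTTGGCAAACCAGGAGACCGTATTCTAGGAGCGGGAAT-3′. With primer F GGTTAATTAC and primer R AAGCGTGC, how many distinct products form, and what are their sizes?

The forward primer GGTTAATTAC matches the top strand at positions 38–47, 124–133.
The reverse primer's reverse complement is GCACGCTT, matching at positions 163–170.
Each forward site pairs with the reverse site to give a product ending at position 170: sizes 133, 47 bp.

Two products: 133 bp, 47 bp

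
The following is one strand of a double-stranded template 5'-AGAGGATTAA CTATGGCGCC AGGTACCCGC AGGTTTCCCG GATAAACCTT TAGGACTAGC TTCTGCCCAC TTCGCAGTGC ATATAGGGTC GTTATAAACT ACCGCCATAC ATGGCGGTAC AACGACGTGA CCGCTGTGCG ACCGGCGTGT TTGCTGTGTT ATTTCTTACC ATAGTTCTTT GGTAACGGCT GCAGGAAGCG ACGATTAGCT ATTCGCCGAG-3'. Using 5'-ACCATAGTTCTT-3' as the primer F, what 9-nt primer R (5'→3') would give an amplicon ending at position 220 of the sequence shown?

The forward primer binds at positions 168–179; the product's 3' end on the top strand is position 220.
The reverse primer anneals to the top strand over positions 212–220, i.e. to TTCGCCGAG.
Its sequence written 5'→3' is the reverse complement: CTCGGCGAA.

5'-CTCGGCGAA-3'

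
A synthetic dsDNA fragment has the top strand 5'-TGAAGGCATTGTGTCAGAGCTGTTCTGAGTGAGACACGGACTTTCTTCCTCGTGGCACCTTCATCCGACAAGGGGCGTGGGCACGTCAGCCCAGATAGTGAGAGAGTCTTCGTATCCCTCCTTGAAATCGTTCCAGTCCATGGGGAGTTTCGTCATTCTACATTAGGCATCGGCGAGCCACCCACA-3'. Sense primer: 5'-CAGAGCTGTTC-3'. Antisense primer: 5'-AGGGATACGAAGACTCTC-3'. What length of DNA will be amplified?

105 bp

The forward primer matches the template at positions 15–25.
Reverse complement of the reverse primer: GAGAGTCTTCGTATCCCT. This occurs on the top strand at positions 102–119.
Product length = (reverse-primer end) − (forward-primer start) + 1 = 119 − 15 + 1 = 105 bp.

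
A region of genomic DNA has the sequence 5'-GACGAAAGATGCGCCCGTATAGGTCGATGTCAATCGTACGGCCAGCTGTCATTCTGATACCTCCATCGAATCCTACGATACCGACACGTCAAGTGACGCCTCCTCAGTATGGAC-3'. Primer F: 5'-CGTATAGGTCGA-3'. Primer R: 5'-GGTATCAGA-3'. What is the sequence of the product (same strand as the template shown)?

Forward primer CGTATAGGTCGA is found on the top strand at positions 16–27.
The reverse primer's reverse complement is TCTGATACC, which matches the template at positions 53–61.
The product is the template from position 16 through 61 (46 bp).

5'-CGTATAGGTCGATGTCAATCGTACGGCCAGCTGTCATTCTGATACC-3'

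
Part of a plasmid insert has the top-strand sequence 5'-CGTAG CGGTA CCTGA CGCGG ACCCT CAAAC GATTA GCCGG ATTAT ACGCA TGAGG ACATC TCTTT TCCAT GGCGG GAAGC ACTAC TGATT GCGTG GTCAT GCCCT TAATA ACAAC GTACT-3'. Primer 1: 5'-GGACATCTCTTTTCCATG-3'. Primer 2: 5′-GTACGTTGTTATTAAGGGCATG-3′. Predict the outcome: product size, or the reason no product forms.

Yes — a 66 bp product.

Primer 1 (GGACATCTCTTTTCCATG) matches the top strand at positions 54–71; it acts as a forward primer.
Primer 2's reverse complement is CATGCCCTTAATAACAACGTAC, matching the top strand at positions 98–119; it acts as a reverse primer.
The 3' ends face each other across positions 54–119, giving a 66 bp product.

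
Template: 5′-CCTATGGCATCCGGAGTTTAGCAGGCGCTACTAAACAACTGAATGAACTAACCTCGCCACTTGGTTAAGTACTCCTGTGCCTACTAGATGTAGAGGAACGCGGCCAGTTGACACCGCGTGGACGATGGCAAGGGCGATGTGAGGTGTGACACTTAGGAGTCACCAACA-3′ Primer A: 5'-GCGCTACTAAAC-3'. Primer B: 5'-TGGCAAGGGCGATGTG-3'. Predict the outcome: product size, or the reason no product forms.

Primer A (GCGCTACTAAAC) matches the top strand at positions 25–36 (3' end points downstream).
Primer B (TGGCAAGGGCGATGTG) also matches the top strand directly, at positions 126–141 — its reverse complement CACATCGCCCTTGCCA is not present.
Both primers anneal to the bottom strand with 3' ends pointing the same way, so neither can prime synthesis back toward the other.

No product — both primers anneal to the same strand and extend in the same direction.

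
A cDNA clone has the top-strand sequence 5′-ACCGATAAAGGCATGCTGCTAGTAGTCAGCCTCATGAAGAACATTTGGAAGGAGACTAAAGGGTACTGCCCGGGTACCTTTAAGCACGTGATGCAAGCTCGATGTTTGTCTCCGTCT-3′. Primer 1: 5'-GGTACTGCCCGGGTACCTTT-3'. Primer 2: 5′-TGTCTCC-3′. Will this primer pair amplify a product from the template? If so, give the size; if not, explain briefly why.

No product — both primers anneal to the same strand and extend in the same direction.

Primer 1 (GGTACTGCCCGGGTACCTTT) matches the top strand at positions 62–81 (3' end points downstream).
Primer 2 (TGTCTCC) also matches the top strand directly, at positions 107–113 — its reverse complement GGAGACA is not present.
Both primers anneal to the bottom strand with 3' ends pointing the same way, so neither can prime synthesis back toward the other.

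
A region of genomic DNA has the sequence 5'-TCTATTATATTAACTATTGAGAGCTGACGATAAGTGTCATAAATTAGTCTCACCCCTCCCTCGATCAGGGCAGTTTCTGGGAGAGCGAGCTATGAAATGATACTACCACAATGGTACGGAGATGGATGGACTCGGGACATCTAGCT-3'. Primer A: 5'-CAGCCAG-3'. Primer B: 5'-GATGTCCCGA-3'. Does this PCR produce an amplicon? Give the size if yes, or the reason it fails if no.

No product — primer A has no binding site in the template.

Primer A (CAGCCAG) does not match the top strand, and its reverse complement CTGGCTG does not match either.
With no annealing site for primer A, no amplification occurs.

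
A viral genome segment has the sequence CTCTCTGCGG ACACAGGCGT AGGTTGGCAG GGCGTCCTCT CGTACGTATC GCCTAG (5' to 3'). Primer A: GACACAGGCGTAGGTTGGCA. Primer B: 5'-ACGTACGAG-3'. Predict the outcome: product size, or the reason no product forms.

Primer A (GACACAGGCGTAGGTTGGCA) matches the top strand at positions 10–29; it acts as a forward primer.
Primer B's reverse complement is CTCGTACGT, matching the top strand at positions 39–47; it acts as a reverse primer.
The 3' ends face each other across positions 10–47, giving a 38 bp product.

Yes — a 38 bp product.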